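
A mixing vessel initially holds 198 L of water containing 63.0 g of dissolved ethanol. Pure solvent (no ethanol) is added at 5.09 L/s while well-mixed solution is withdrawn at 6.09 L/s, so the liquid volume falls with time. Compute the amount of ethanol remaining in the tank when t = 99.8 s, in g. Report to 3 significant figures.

Total volume: dV/dt = Q_in − Q_out = -1.0000 L/s, so V(t) = 198 − 1.0000 t and V(99.8) = 98.200 L.
Species balance (pure solvent in): dm/dt = −Q_out · m/V(t).
Separate: dm/m = −Q_out dt/V(t) ⇒ ln(m/m₀) = −(Q_out/(Q_in−Q_out)) ln(V/V₀).
m = m₀ (V₀/V)^(Q_out/(Q_in−Q_out)) = 63.0 × (198/98.200)^(-6.0900) = 0.88026 g.

0.880 g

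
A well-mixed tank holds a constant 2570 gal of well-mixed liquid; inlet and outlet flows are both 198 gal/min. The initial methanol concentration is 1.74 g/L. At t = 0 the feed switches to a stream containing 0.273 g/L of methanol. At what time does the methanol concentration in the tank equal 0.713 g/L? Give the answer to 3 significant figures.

Mass balance on the solute (V constant): V dC/dt = Q(C_in − C), so τ = V/Q = 12.980 min.
C(t) = C_in + (C₀ − C_in) e^(−t/τ). Set C = 0.713 and solve for t:
e^(−t/τ) = (C − C_in)/(C₀ − C_in) = (0.713 − 0.273)/(1.74 − 0.273) = 0.29993
t = −τ ln(…) = 12.980 × 1.2042 = 15.630 min.

15.6 min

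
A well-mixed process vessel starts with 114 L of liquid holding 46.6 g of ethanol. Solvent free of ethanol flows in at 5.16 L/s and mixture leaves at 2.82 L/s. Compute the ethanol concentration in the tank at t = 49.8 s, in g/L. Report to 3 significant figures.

Let m(t) be the amount of ethanol. Volume: V(t) = V₀ + (Q_in − Q_out) t = 114 + 2.3400 t; V(49.8) = 230.53 L.
Species balance (pure solvent in): dm/dt = −Q_out · m/V(t).
Separate: dm/m = −Q_out dt/V(t) ⇒ ln(m/m₀) = −(Q_out/(Q_in−Q_out)) ln(V/V₀).
m = m₀ (V₀/V)^(Q_out/(Q_in−Q_out)) = 46.6 × (114/230.53)^(1.2051) = 19.945 g.
C = m/V = 19.945/230.53 = 0.086516 g/L.

0.0865 g/L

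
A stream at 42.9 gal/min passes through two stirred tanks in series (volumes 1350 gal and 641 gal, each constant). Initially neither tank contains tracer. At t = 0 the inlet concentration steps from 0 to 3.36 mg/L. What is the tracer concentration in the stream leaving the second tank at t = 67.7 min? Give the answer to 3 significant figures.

2.65 mg/L

Each tank obeys Vᵢ dCᵢ/dt = Q(Cᵢ₋₁ − Cᵢ), so τᵢ = Vᵢ/Q.
τ₁ = 1350/42.9 = 31.469 min; τ₂ = 641/42.9 = 14.942 min.
Tank 1: C₁ = C_in(1 − e^(−t/τ₁)). Tank 2 (τ₁ ≠ τ₂): C₂ = C_in[1 − (τ₁ e^(−t/τ₁) − τ₂ e^(−t/τ₂))/(τ₁ − τ₂)].
At t = 67.7: e^(−t/τ₁) = 0.11633, e^(−t/τ₂) = 0.010771.
C₂ = 3.36·[1 − (31.469·0.11633 − 14.942·0.010771)/(16.527)] = 3.36·0.78824 = 2.6485 mg/L.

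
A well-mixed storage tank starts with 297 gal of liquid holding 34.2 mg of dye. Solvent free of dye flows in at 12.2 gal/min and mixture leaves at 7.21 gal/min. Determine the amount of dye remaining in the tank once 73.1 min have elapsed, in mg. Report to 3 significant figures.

10.7 mg

Total volume: dV/dt = Q_in − Q_out = 4.9900 gal/min, so V(t) = 297 + 4.9900 t and V(73.1) = 661.77 gal.
Species balance (pure solvent in): dm/dt = −Q_out · m/V(t).
Separate: dm/m = −Q_out dt/V(t) ⇒ ln(m/m₀) = −(Q_out/(Q_in−Q_out)) ln(V/V₀).
m = m₀ (V₀/V)^(Q_out/(Q_in−Q_out)) = 34.2 × (297/661.77)^(1.4449) = 10.747 mg.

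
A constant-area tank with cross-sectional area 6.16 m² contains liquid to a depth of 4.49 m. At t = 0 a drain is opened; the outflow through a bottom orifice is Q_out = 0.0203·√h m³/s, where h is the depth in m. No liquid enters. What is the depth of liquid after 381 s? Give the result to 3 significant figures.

A dh/dt = −Q_out = −0.0203 √h.
∫ h^(−1/2) dh = −(0.0203/A) ∫ dt, giving 2√h = 2√h₀ − (0.0203/A) t.
√h = √4.49 − 0.0203·381/(2·6.16) = 2.1190 − 0.62778 = 1.4912.
h = 1.4912² = 2.2236 m.

2.22 m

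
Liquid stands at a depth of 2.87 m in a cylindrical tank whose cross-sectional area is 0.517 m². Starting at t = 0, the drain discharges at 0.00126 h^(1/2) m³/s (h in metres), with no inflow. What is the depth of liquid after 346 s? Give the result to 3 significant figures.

1.62 m

Volume balance on the tank: A dh/dt = −0.00126 √h.
Separate and integrate: 2(√h − √h₀) = −(0.00126/A) t.
√h = √2.87 − 0.00126·346/(2·0.517) = 1.6941 − 0.42162 = 1.2725.
h = 1.2725² = 1.6192 m.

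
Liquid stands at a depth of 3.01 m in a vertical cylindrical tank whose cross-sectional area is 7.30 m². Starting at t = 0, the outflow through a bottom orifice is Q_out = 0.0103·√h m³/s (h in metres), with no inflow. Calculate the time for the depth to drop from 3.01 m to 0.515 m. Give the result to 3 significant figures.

With no inflow, A dh/dt = −0.0103 √h.
This is separable: 2 d(√h)/dt = −0.0103/A, so √h = √h₀ − (0.0103/(2A)) t.
t = 2A(√h₀ − √h)/0.0103 = 2·7.30·(√3.01 − √0.515)/0.0103
  = 14.600 × (1.7349 − 0.71764) / 0.0103 = 1442.0 s.

1440 s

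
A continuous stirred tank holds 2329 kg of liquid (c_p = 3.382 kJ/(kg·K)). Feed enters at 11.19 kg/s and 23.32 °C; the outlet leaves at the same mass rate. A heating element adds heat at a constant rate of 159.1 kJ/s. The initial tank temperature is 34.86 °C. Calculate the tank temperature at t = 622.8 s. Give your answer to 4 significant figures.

M c_p dT/dt = ṁ c_p (T_in − T) + Q̇.
τ = M/ṁ = 208.132 s; T_ss = T_in + Q̇/(ṁ c_p) = 23.32 + 159.1/(11.19·3.382) = 27.5240 °C.
T approaches T_ss exponentially: T(t) = T_ss + (T₀ − T_ss) e^(−t/τ).
T(622.8) = 27.5240 + (7.33596)·e^(−622.8/208.132) = 27.5240 + (7.33596)·0.0501705 = 27.8921 °C.

27.89 °C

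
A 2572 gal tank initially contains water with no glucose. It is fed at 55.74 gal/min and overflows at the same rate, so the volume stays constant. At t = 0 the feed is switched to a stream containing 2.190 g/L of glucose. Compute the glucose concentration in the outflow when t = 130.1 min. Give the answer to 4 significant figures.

Transient balance on the dissolved component: V dC/dt = Q(C_in − C).
Rewrite as dC/dt + C/τ = C_in/τ, τ = V/Q = 46.1428 min.
C approaches C_in exponentially: C(t) = C_in + (C₀ − C_in) e^(−t/τ).
C(130.1) = 2.190 + (0 − 2.190)·e^(−130.1/46.1428) = 2.190 + (-2.19000)·0.0596353 = 2.05940 g/L.

2.059 g/L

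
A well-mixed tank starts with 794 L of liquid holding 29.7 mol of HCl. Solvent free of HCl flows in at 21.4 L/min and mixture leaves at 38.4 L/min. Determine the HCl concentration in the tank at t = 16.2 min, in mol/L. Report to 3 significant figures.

0.0219 mol/L

Total volume: dV/dt = Q_in − Q_out = -17.000 L/min, so V(t) = 794 − 17.000 t and V(16.2) = 518.60 L.
Species balance (pure solvent in): dm/dt = −Q_out · m/V(t).
Separate: dm/m = −Q_out dt/V(t) ⇒ ln(m/m₀) = −(Q_out/(Q_in−Q_out)) ln(V/V₀).
m = m₀ (V₀/V)^(Q_out/(Q_in−Q_out)) = 29.7 × (794/518.60)^(-2.2588) = 11.348 mol.
C = m/V = 11.348/518.60 = 0.021881 mol/L.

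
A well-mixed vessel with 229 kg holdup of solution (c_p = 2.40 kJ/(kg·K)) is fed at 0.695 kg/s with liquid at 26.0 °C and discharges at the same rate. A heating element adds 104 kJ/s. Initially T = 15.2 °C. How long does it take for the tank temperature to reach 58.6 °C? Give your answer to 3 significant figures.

Unsteady energy balance on the tank contents: M c_p dT/dt = ṁ c_p (T_in − T) + 104.
τ = M/ṁ = 329.50 s; T_ss = T_in + Q̇/(ṁ c_p) = 88.350 °C.
T(t) = T_ss + (T₀ − T_ss) e^(−t/τ). Set T = 58.6:
e^(−t/τ) = (58.6 − 88.350)/(15.2 − 88.350) = 0.40670
t = −329.50 · ln(0.40670) = 296.44 s.

296 s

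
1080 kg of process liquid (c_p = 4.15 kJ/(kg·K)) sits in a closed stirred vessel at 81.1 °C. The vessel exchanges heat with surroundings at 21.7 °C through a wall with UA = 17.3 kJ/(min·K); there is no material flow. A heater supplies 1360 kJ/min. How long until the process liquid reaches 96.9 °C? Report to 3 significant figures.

Lumped-capacitance energy balance: M c_p dT/dt = UA(T_amb − T) + Q̇.
τ = M c_p/UA = 259.08 min; T_ss = T_amb + Q̇/UA = 21.7 + 1360/17.3 = 100.31 °C.
T(t) = T_ss + (T₀ − T_ss)e^(−t/τ); set T = 96.9:
t = −τ ln[(T − T_ss)/(T₀ − T_ss)] = −259.08 · ln(0.17763) = 447.70 min.

448 min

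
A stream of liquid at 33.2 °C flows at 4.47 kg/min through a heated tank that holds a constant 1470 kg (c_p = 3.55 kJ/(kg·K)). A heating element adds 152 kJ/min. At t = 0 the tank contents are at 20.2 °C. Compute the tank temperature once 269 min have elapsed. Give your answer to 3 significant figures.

32.8 °C

First-law balance (no shaft work): M c_p dT/dt = ṁ c_p (T_in − T) + 152.
τ = M/ṁ = 328.86 min; T_ss = T_in + Q̇/(ṁ c_p) = 33.2 + 152/(4.47·3.55) = 42.779 °C.
Solution: T(t) = T_ss + (T₀ − T_ss) e^(−t/τ).
T(269) = 42.779 + (-22.579)·e^(−269/328.86) = 42.779 + (-22.579)·0.44132 = 32.814 °C.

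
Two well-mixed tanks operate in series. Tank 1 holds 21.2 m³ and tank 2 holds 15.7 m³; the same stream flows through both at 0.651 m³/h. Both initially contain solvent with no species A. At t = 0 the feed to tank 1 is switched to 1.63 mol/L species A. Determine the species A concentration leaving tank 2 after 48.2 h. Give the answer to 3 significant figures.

0.830 mol/L

Time constants: τᵢ = Vᵢ/Q for each well-mixed tank.
τ₁ = 21.2/0.651 = 32.565 h; τ₂ = 15.7/0.651 = 24.117 h.
Solving the cascade with C₁(0)=C₂(0)=0 gives C₂(t) = C_in[1 − (τ₁ e^(−t/τ₁) − τ₂ e^(−t/τ₂))/(τ₁ − τ₂)].
At t = 48.2: e^(−t/τ₁) = 0.22761, e^(−t/τ₂) = 0.13552.
C₂ = 1.63·[1 − (32.565·0.22761 − 24.117·0.13552)/(8.4485)] = 1.63·0.50951 = 0.83050 mol/L.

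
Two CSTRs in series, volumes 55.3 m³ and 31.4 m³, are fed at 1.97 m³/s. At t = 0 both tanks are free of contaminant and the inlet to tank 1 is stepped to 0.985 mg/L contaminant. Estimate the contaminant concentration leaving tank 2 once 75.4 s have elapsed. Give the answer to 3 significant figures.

0.841 mg/L

Each tank obeys Vᵢ dCᵢ/dt = Q(Cᵢ₋₁ − Cᵢ), so τᵢ = Vᵢ/Q.
τ₁ = 55.3/1.97 = 28.071 s; τ₂ = 31.4/1.97 = 15.939 s.
Solving the cascade with C₁(0)=C₂(0)=0 gives C₂(t) = C_in[1 − (τ₁ e^(−t/τ₁) − τ₂ e^(−t/τ₂))/(τ₁ − τ₂)].
At t = 75.4: e^(−t/τ₁) = 0.068150, e^(−t/τ₂) = 0.0088220.
C₂ = 0.985·[1 − (28.071·0.068150 − 15.939·0.0088220)/(12.132)] = 0.985·0.85390 = 0.84110 mg/L.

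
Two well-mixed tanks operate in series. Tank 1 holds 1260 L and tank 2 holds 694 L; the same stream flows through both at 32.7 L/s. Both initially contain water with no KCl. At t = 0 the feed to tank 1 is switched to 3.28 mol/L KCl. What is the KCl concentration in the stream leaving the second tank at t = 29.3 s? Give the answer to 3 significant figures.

Species balance on tank i: dCᵢ/dt = (Cᵢ₋₁ − Cᵢ)/τᵢ with τᵢ = Vᵢ/Q.
τ₁ = 1260/32.7 = 38.532 s; τ₂ = 694/32.7 = 21.223 s.
Tank 1: C₁ = C_in(1 − e^(−t/τ₁)). Tank 2 (τ₁ ≠ τ₂): C₂ = C_in[1 − (τ₁ e^(−t/τ₁) − τ₂ e^(−t/τ₂))/(τ₁ − τ₂)].
At t = 29.3: e^(−t/τ₁) = 0.46748, e^(−t/τ₂) = 0.25144.
C₂ = 3.28·[1 − (38.532·0.46748 − 21.223·0.25144)/(17.309)] = 3.28·0.26763 = 0.87781 mol/L.

0.878 mol/L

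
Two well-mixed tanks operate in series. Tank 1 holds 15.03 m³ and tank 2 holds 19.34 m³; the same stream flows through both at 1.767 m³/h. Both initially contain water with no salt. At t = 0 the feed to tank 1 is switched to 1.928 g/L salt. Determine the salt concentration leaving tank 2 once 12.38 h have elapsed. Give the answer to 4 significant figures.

0.7049 g/L

Each tank obeys Vᵢ dCᵢ/dt = Q(Cᵢ₋₁ − Cᵢ), so τᵢ = Vᵢ/Q.
τ₁ = 15.03/1.767 = 8.50594 h; τ₂ = 19.34/1.767 = 10.9451 h.
Solving the cascade with C₁(0)=C₂(0)=0 gives C₂(t) = C_in[1 − (τ₁ e^(−t/τ₁) − τ₂ e^(−t/τ₂))/(τ₁ − τ₂)].
At t = 12.38: e^(−t/τ₁) = 0.233295, e^(−t/τ₂) = 0.322678.
C₂ = 1.928·[1 − (8.50594·0.233295 − 10.9451·0.322678)/(-2.43916)] = 1.928·0.365619 = 0.704914 g/L.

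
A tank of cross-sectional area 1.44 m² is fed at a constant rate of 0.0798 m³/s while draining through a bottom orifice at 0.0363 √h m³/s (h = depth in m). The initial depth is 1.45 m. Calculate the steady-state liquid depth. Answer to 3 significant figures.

Level balance: A dh/dt = 0.0798 − 0.0363 √h. Setting dh/dt = 0:
Q_in = 0.0363 √h_ss ⇒ √h_ss = 0.0798/0.0363 = 2.1983.
h_ss = 2.1983² = 4.8327 m. (Since h₀ = 1.45 m < h_ss, the level will rise toward this value.)

4.83 m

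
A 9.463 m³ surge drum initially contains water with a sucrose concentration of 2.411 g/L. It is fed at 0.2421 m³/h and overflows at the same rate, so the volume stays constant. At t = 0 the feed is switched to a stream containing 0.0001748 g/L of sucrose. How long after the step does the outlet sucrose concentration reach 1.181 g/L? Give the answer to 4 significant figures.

27.90 h

Transient balance on the dissolved component: V dC/dt = Q(C_in − C), so τ = V/Q = 39.0872 h.
C(t) = C_in + (C₀ − C_in) e^(−t/τ). Set C = 1.181 and solve for t:
e^(−t/τ) = (C − C_in)/(C₀ − C_in) = (1.181 − 0.0001748)/(2.411 − 0.0001748) = 0.489801
t = −τ ln(…) = 39.0872 × 0.713756 = 27.8987 h.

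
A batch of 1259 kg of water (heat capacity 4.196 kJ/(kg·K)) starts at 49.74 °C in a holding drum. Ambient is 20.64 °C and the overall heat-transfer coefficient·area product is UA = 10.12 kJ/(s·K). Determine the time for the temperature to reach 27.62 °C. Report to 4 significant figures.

Lumped-capacitance energy balance: M c_p dT/dt = UA(T_amb − T).
τ = M c_p/UA = 522.012 s; T_ss = T_amb = 20.6400 °C.
T(t) = T_ss + (T₀ − T_ss)e^(−t/τ); set T = 27.62:
t = −τ ln[(T − T_ss)/(T₀ − T_ss)] = −522.012 · ln(0.239863) = 745.271 s.

745.3 s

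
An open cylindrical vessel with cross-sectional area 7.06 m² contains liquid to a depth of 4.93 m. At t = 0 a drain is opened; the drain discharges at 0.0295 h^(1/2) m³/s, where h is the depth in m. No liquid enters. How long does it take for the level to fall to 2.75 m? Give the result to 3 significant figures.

With no inflow, A dh/dt = −0.0295 √h.
Separate and integrate: 2(√h − √h₀) = −(0.0295/A) t.
t = 2A(√h₀ − √h)/0.0295 = 2·7.06·(√4.93 − √2.75)/0.0295
  = 14.120 × (2.2204 − 1.6583) / 0.0295 = 269.02 s.

269 s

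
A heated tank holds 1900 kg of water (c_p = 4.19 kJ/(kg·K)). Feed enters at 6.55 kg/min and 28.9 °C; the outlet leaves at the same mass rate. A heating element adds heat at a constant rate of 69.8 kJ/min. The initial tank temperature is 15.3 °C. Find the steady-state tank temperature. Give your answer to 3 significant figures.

31.4 °C

M c_p dT/dt = ṁ c_p (T_in − T) + Q̇.
At steady state dT/dt = 0 ⇒ T_ss = T_in + Q̇/(ṁ c_p) = 28.9 + 69.8/(6.55·4.19) = 31.443 °C.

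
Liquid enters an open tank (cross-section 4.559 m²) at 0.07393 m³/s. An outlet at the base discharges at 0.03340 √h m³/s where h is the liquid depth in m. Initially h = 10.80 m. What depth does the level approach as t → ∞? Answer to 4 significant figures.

Level balance: A dh/dt = 0.07393 − 0.03340 √h. Setting dh/dt = 0:
Q_in = 0.03340 √h_ss ⇒ √h_ss = 0.07393/0.03340 = 2.21347.
h_ss = 2.21347² = 4.89946 m. (Since h₀ = 10.80 m > h_ss, the level will fall toward this value.)

4.899 m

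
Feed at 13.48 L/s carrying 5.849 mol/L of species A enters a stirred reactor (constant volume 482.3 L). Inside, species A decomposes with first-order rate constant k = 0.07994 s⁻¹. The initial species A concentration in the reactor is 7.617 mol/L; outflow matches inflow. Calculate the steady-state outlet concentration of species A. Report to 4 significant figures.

1.515 mol/L

Species balance: V dC/dt = Q C_in − Q C − k V C.
At steady state: 0 = Q C_in − (Q + kV) C_ss, so C_ss = Q C_in/(Q + kV).
C_ss = 13.48·5.849/(13.48 + 0.07994·482.3) = 78.8445/52.0351 = 1.51522 mol/L.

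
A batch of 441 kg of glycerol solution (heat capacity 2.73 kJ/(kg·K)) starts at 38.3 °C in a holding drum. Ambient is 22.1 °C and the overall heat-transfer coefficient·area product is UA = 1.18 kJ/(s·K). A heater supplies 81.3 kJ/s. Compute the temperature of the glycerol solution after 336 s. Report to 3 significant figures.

M c_p dT/dt = −UA(T − T_amb) + Q̇.
dT/dt = (T_ss − T)/τ with T_ss = T_amb + Q̇/UA = 22.1 + 81.3/1.18 = 90.998 °C, τ = M c_p/UA = 441·2.73/1.18 = 1020.3 s.
This is linear first-order; T(t) = T_ss + (T₀ − T_ss) e^(−t/τ).
T(336) = 90.998 + (-52.698)·0.71941 = 53.087 °C.

53.1 °C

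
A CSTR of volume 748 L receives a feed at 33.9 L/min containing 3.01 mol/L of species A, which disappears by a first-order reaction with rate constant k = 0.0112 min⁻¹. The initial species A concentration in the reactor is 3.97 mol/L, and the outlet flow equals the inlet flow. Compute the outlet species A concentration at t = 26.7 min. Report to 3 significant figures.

V dC/dt = Q(C_in − C) − k V C.
dC/dt = (Q/V) C_in − (Q/V + k) C; effective rate a = Q/V + k = 0.045321 + 0.0112 = 0.056521 min⁻¹.
C_ss = Q C_in/(Q + kV) = 2.4135 mol/L; C(t) = C_ss + (C₀ − C_ss) e^(−a t).
C(26.7) = 2.4135 + (1.5565)·e^(−0.056521·26.7) = 2.4135 + (1.5565)·0.22111 = 2.7577 mol/L.

2.76 mol/L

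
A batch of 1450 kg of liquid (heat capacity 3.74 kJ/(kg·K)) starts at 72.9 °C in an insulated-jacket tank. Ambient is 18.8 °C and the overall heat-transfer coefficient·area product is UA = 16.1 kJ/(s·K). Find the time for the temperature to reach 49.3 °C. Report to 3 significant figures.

193 s

Lumped-capacitance energy balance: M c_p dT/dt = UA(T_amb − T).
τ = M c_p/UA = 336.83 s; T_ss = T_amb = 18.800 °C.
T(t) = T_ss + (T₀ − T_ss)e^(−t/τ); set T = 49.3:
t = −τ ln[(T − T_ss)/(T₀ − T_ss)] = −336.83 · ln(0.56377) = 193.04 s.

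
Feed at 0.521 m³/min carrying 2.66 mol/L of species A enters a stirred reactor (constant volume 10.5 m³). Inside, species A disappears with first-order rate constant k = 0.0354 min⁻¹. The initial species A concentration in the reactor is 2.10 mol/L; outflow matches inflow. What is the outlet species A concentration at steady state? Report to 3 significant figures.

Accumulation = in − out − consumed: V dC/dt = Q C_in − Q C − k V C.
At steady state: 0 = Q C_in − (Q + kV) C_ss, so C_ss = Q C_in/(Q + kV).
C_ss = 0.521·2.66/(0.521 + 0.0354·10.5) = 1.3859/0.89270 = 1.5524 mol/L.

1.55 mol/L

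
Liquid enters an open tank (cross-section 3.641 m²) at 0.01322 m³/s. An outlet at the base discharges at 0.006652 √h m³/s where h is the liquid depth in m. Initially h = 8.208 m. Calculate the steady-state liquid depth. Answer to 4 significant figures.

A dh/dt = Q_in − 0.006652 √h. Steady state requires inflow = outflow:
Q_in = 0.006652 √h_ss ⇒ √h_ss = 0.01322/0.006652 = 1.98737.
h_ss = 1.98737² = 3.94965 m. (Since h₀ = 8.208 m > h_ss, the level will fall toward this value.)

3.950 m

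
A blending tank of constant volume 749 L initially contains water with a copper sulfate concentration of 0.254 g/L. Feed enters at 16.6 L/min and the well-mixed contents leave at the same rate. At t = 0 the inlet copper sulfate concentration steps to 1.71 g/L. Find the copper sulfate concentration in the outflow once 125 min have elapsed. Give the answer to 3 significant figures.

1.62 g/L

Mass balance on the solute (V constant): V dC/dt = Q(C_in − C).
Rewrite as dC/dt + C/τ = C_in/τ, τ = V/Q = 45.120 min.
Integrating: C(t) = C_in + (C₀ − C_in) e^(−t/τ).
C(125) = 1.71 + (0.254 − 1.71)·e^(−125/45.120) = 1.71 + (-1.4560)·0.062639 = 1.6188 g/L.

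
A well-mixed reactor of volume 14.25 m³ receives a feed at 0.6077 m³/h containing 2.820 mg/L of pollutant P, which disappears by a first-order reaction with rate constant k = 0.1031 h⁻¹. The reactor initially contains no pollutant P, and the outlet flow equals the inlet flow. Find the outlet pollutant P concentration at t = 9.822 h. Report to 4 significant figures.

V dC/dt = Q(C_in − C) − k V C.
This is linear with rate a = Q/V + k = 0.145746 h⁻¹.
C_ss = Q C_in/(Q + kV) = 0.825141 mg/L; C(t) = C_ss + (C₀ − C_ss) e^(−a t).
C(9.822) = 0.825141 + (-0.825141)·e^(−0.145746·9.822) = 0.825141 + (-0.825141)·0.238947 = 0.627976 mg/L.

0.6280 mg/L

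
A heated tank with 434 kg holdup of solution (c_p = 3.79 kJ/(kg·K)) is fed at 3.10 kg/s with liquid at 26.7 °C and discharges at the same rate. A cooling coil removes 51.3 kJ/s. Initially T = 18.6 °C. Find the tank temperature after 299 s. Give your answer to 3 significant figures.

M c_p dT/dt = ṁ c_p (T_in − T) − Q̇.
Rearrange: dT/dt = (T_ss − T)/τ with τ = M/ṁ = 140.00 s and T_ss = T_in − Q̇/(ṁ c_p) = 22.334 °C.
T approaches T_ss exponentially: T(t) = T_ss + (T₀ − T_ss) e^(−t/τ).
T(299) = 22.334 + (-3.7337)·e^(−299/140.00) = 22.334 + (-3.7337)·0.11816 = 21.892 °C.

21.9 °C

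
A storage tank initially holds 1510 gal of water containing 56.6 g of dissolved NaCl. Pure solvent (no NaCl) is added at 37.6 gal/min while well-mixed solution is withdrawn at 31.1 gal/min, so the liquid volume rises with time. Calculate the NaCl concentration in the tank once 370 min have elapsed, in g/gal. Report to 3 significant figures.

0.000152 g/gal

Total volume: dV/dt = Q_in − Q_out = 6.5000 gal/min, so V(t) = 1510 + 6.5000 t and V(370) = 3915.0 gal.
Species balance (pure solvent in): dm/dt = −Q_out · m/V(t).
Separate: dm/m = −Q_out dt/V(t) ⇒ ln(m/m₀) = −(Q_out/(Q_in−Q_out)) ln(V/V₀).
m = m₀ (V₀/V)^(Q_out/(Q_in−Q_out)) = 56.6 × (1510/3915.0)^(4.7846) = 0.59314 g.
C = m/V = 0.59314/3915.0 = 0.00015151 g/gal.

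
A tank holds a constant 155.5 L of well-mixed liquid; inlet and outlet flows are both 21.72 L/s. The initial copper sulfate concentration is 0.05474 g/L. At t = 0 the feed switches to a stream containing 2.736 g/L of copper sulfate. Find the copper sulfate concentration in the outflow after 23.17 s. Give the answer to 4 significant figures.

Unsteady species balance (constant V, well mixed): V dC/dt = Q(C_in − C).
Time constant τ = V/Q = 155.5/21.72 = 7.15930 s.
This is linear first-order; C(t) = C_in + (C₀ − C_in) e^(−t/τ).
C(23.17) = 2.736 + (0.05474 − 2.736)·e^(−23.17/7.15930) = 2.736 + (-2.68126)·0.0393071 = 2.63061 g/L.

2.631 g/L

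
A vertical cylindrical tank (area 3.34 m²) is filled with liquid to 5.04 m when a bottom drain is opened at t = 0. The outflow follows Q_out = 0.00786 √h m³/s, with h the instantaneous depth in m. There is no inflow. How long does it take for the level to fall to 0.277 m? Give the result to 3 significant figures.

With no inflow, A dh/dt = −0.00786 √h.
This is separable: 2 d(√h)/dt = −0.00786/A, so √h = √h₀ − (0.00786/(2A)) t.
t = 2A(√h₀ − √h)/0.00786 = 2·3.34·(√5.04 − √0.277)/0.00786
  = 6.6800 × (2.2450 − 0.52631) / 0.00786 = 1460.7 s.

1460 s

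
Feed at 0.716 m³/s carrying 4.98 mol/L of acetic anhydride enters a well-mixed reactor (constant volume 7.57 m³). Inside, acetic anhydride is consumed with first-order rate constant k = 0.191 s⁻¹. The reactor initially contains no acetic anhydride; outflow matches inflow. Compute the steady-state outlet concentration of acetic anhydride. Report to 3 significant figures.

Accumulation = in − out − consumed: V dC/dt = Q C_in − Q C − k V C.
Steady state (dC/dt = 0): C_ss = Q C_in/(Q + kV) = C_in/(1 + kV/Q).
C_ss = 0.716·4.98/(0.716 + 0.191·7.57) = 3.5657/2.1619 = 1.6493 mol/L.

1.65 mol/L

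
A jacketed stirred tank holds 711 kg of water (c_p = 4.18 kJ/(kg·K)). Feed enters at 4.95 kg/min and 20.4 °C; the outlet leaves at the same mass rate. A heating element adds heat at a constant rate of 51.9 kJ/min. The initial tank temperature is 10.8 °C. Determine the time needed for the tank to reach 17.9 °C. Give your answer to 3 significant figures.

M c_p dT/dt = ṁ c_p (T_in − T) + Q̇.
τ = M/ṁ = 143.64 min; T_ss = T_in + Q̇/(ṁ c_p) = 22.908 °C.
T(t) = T_ss + (T₀ − T_ss) e^(−t/τ). Set T = 17.9:
e^(−t/τ) = (17.9 − 22.908)/(10.8 − 22.908) = 0.41363
t = −143.64 · ln(0.41363) = 126.80 min.

127 min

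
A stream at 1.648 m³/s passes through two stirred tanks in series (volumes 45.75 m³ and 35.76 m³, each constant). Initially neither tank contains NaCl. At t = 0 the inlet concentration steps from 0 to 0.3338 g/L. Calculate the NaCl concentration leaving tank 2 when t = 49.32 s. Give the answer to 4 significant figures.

Time constants: τᵢ = Vᵢ/Q for each well-mixed tank.
τ₁ = 45.75/1.648 = 27.7609 s; τ₂ = 35.76/1.648 = 21.6990 s.
Tank 1: C₁ = C_in(1 − e^(−t/τ₁)). Tank 2 (τ₁ ≠ τ₂): C₂ = C_in[1 − (τ₁ e^(−t/τ₁) − τ₂ e^(−t/τ₂))/(τ₁ − τ₂)].
At t = 49.32: e^(−t/τ₁) = 0.169213, e^(−t/τ₂) = 0.103012.
C₂ = 0.3338·[1 − (27.7609·0.169213 − 21.6990·0.103012)/(6.06189)] = 0.3338·0.593815 = 0.198215 g/L.

0.1982 g/L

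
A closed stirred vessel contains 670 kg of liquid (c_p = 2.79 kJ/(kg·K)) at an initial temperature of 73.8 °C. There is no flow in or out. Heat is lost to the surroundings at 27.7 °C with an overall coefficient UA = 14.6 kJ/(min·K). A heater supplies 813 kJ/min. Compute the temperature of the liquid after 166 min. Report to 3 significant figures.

80.8 °C

Unsteady energy balance on the tank contents: M c_p dT/dt = −UA(T − T_amb) + Q̇.
dT/dt = (T_ss − T)/τ with T_ss = T_amb + Q̇/UA = 27.7 + 813/14.6 = 83.385 °C, τ = M c_p/UA = 670·2.79/14.6 = 128.03 min.
Solution: T(t) = T_ss + (T₀ − T_ss) e^(−t/τ).
T(166) = 83.385 + (-9.5849)·0.27348 = 80.764 °C.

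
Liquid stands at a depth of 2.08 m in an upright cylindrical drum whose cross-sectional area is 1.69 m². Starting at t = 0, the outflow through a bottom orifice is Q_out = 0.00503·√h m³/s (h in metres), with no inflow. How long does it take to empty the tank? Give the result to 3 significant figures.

With no inflow, A dh/dt = −0.00503 √h.
∫ h^(−1/2) dh = −(0.00503/A) ∫ dt, giving 2√h = 2√h₀ − (0.00503/A) t.
Tank is empty when √h = 0: t_empty = 2A√h₀/0.00503.
t_empty = 2·1.69·√2.08/0.00503 = 3.3800·1.4422/0.00503 = 969.13 s.

969 s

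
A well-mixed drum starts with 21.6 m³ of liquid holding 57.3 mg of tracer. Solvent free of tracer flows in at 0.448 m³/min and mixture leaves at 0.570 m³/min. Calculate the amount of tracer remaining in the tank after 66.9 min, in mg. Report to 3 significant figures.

Let m(t) be the amount of tracer. Volume: V(t) = V₀ + (Q_in − Q_out) t = 21.6 − 0.12200 t; V(66.9) = 13.438 m³.
Solute balance: dm/dt = 0 − Q_out C = −Q_out m/V(t).
Separate: dm/m = −Q_out dt/V(t) ⇒ ln(m/m₀) = −(Q_out/(Q_in−Q_out)) ln(V/V₀).
m = m₀ (V₀/V)^(Q_out/(Q_in−Q_out)) = 57.3 × (21.6/13.438)^(-4.6721) = 6.2398 mg.

6.24 mg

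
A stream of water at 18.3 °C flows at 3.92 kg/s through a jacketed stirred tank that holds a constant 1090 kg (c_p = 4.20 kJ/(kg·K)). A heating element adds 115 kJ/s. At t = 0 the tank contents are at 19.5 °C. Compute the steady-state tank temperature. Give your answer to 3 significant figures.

M c_p dT/dt = ṁ c_p (T_in − T) + Q̇.
At steady state dT/dt = 0 ⇒ T_ss = T_in + Q̇/(ṁ c_p) = 18.3 + 115/(3.92·4.20) = 25.285 °C.

25.3 °C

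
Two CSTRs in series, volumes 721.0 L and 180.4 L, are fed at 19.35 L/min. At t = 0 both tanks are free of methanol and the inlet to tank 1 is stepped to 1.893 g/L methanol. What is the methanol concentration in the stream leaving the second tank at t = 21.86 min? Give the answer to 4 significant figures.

Time constants: τᵢ = Vᵢ/Q for each well-mixed tank.
τ₁ = 721.0/19.35 = 37.2610 min; τ₂ = 180.4/19.35 = 9.32300 min.
Tank 1: C₁ = C_in(1 − e^(−t/τ₁)). Tank 2 (τ₁ ≠ τ₂): C₂ = C_in[1 − (τ₁ e^(−t/τ₁) − τ₂ e^(−t/τ₂))/(τ₁ − τ₂)].
At t = 21.86: e^(−t/τ₁) = 0.556175, e^(−t/τ₂) = 0.0958722.
C₂ = 1.893·[1 − (37.2610·0.556175 − 9.32300·0.0958722)/(27.9380)] = 1.893·0.290221 = 0.549388 g/L.

0.5494 g/L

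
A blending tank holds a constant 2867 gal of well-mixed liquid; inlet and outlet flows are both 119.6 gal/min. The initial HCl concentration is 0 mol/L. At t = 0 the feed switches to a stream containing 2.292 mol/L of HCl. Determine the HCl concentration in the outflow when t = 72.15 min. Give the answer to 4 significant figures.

2.179 mol/L

Unsteady species balance (constant V, well mixed): V dC/dt = Q(C_in − C).
Time constant τ = V/Q = 2867/119.6 = 23.9716 min.
Integrating: C(t) = C_in + (C₀ − C_in) e^(−t/τ).
C(72.15) = 2.292 + (0 − 2.292)·e^(−72.15/23.9716) = 2.292 + (-2.29200)·0.0493008 = 2.17900 mol/L.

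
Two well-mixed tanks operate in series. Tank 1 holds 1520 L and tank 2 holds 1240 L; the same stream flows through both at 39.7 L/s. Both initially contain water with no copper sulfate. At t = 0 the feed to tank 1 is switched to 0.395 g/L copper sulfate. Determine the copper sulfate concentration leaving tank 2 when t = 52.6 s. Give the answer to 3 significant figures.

0.177 g/L

Time constants: τᵢ = Vᵢ/Q for each well-mixed tank.
τ₁ = 1520/39.7 = 38.287 s; τ₂ = 1240/39.7 = 31.234 s.
Solving the cascade with C₁(0)=C₂(0)=0 gives C₂(t) = C_in[1 − (τ₁ e^(−t/τ₁) − τ₂ e^(−t/τ₂))/(τ₁ − τ₂)].
At t = 52.6: e^(−t/τ₁) = 0.25314, e^(−t/τ₂) = 0.18562.
C₂ = 0.395·[1 − (38.287·0.25314 − 31.234·0.18562)/(7.0529)] = 0.395·0.44787 = 0.17691 g/L.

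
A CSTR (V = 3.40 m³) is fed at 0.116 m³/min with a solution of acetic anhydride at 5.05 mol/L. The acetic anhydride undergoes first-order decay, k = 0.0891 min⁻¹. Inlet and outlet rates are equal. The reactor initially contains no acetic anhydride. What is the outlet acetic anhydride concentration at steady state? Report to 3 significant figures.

V dC/dt = Q(C_in − C) − k V C.
Steady state (dC/dt = 0): C_ss = Q C_in/(Q + kV) = C_in/(1 + kV/Q).
C_ss = 0.116·5.05/(0.116 + 0.0891·3.40) = 0.58580/0.41894 = 1.3983 mol/L.

1.40 mol/L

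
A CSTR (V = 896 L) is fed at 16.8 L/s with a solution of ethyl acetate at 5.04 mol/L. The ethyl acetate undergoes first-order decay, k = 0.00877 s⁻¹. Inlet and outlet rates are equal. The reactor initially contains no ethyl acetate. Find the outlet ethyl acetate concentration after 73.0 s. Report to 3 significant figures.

Accumulation = in − out − consumed: V dC/dt = Q C_in − Q C − k V C.
This is linear with rate a = Q/V + k = 0.027520 s⁻¹.
C_ss = Q C_in/(Q + kV) = 3.4339 mol/L; C(t) = C_ss + (C₀ − C_ss) e^(−a t).
C(73.0) = 3.4339 + (-3.4339)·e^(−0.027520·73.0) = 3.4339 + (-3.4339)·0.13413 = 2.9733 mol/L.

2.97 mol/L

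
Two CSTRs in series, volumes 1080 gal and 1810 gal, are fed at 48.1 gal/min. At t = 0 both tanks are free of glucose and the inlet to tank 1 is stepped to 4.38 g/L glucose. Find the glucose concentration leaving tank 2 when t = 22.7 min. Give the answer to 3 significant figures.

Time constants: τᵢ = Vᵢ/Q for each well-mixed tank.
τ₁ = 1080/48.1 = 22.453 min; τ₂ = 1810/48.1 = 37.630 min.
Solving the cascade with C₁(0)=C₂(0)=0 gives C₂(t) = C_in[1 − (τ₁ e^(−t/τ₁) − τ₂ e^(−t/τ₂))/(τ₁ − τ₂)].
At t = 22.7: e^(−t/τ₁) = 0.36386, e^(−t/τ₂) = 0.54703.
C₂ = 4.38·[1 − (22.453·0.36386 − 37.630·0.54703)/(-15.177)] = 4.38·0.18196 = 0.79701 g/L.

0.797 g/L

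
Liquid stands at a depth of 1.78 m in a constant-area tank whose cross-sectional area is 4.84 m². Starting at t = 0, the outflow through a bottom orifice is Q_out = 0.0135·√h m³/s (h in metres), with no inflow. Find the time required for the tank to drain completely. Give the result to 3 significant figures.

957 s

A dh/dt = −Q_out = −0.0135 √h.
Separate and integrate: 2(√h − √h₀) = −(0.0135/A) t.
Tank is empty when √h = 0: t_empty = 2A√h₀/0.0135.
t_empty = 2·4.84·√1.78/0.0135 = 9.6800·1.3342/0.0135 = 956.65 s.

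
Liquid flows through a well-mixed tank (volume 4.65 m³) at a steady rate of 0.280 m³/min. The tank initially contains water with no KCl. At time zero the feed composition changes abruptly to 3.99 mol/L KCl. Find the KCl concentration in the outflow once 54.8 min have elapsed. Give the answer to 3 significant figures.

Accumulation = in − out for the solute gives V dC/dt = Q(C_in − C).
So dC/dt = (C_in − C)/τ with τ = V/Q = 4.65/0.280 = 16.607 min.
C approaches C_in exponentially: C(t) = C_in + (C₀ − C_in) e^(−t/τ).
C(54.8) = 3.99 + (0 − 3.99)·e^(−54.8/16.607) = 3.99 + (-3.9900)·0.036891 = 3.8428 mol/L.

3.84 mol/L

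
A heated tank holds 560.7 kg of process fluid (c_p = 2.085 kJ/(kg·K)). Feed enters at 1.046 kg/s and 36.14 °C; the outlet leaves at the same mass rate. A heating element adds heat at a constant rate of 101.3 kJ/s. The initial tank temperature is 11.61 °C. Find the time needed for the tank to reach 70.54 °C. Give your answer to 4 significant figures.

950.6 s

First-law balance (no shaft work): M c_p dT/dt = ṁ c_p (T_in − T) + 101.3.
τ = M/ṁ = 536.042 s; T_ss = T_in + Q̇/(ṁ c_p) = 82.5885 °C.
T(t) = T_ss + (T₀ − T_ss) e^(−t/τ). Set T = 70.54:
e^(−t/τ) = (70.54 − 82.5885)/(11.61 − 82.5885) = 0.169749
t = −536.042 · ln(0.169749) = 950.637 s.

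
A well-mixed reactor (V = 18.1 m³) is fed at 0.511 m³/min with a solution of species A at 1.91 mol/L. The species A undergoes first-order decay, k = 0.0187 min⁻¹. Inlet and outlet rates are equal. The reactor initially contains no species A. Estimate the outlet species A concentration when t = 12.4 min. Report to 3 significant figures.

0.507 mol/L

Species balance: V dC/dt = Q C_in − Q C − k V C.
dC/dt = (Q/V) C_in − (Q/V + k) C; effective rate a = Q/V + k = 0.028232 + 0.0187 = 0.046932 min⁻¹.
C_ss = Q C_in/(Q + kV) = 1.1490 mol/L; C(t) = C_ss + (C₀ − C_ss) e^(−a t).
C(12.4) = 1.1490 + (-1.1490)·e^(−0.046932·12.4) = 1.1490 + (-1.1490)·0.55880 = 0.50692 mol/L.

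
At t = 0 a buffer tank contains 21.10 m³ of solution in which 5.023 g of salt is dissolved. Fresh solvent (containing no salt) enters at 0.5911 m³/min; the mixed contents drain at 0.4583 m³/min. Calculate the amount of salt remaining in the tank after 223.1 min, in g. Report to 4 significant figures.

0.2434 g

Total volume: dV/dt = Q_in − Q_out = 0.132800 m³/min, so V(t) = 21.10 + 0.132800 t and V(223.1) = 50.7277 m³.
Solute balance: dm/dt = 0 − Q_out C = −Q_out m/V(t).
Separate: dm/m = −Q_out dt/V(t) ⇒ ln(m/m₀) = −(Q_out/(Q_in−Q_out)) ln(V/V₀).
m = m₀ (V₀/V)^(Q_out/(Q_in−Q_out)) = 5.023 × (21.10/50.7277)^(3.45105) = 0.243355 g.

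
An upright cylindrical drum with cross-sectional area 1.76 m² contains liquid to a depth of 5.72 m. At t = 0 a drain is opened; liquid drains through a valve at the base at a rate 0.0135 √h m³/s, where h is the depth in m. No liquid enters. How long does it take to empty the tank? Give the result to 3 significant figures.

624 s

A dh/dt = −Q_out = −0.0135 √h.
This is separable: 2 d(√h)/dt = −0.0135/A, so √h = √h₀ − (0.0135/(2A)) t.
Set h = 0: 2√h₀ = (0.0135/A) t_empty ⇒ t_empty = 2A√h₀/0.0135.
t_empty = 2·1.76·√5.72/0.0135 = 3.5200·2.3917/0.0135 = 623.60 s.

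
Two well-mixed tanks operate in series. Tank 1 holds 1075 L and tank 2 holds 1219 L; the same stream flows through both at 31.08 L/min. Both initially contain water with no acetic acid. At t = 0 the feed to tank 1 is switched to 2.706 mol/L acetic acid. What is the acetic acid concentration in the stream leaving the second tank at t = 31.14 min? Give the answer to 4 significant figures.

0.5614 mol/L

Time constants: τᵢ = Vᵢ/Q for each well-mixed tank.
τ₁ = 1075/31.08 = 34.5882 min; τ₂ = 1219/31.08 = 39.2214 min.
Tank 1: C₁ = C_in(1 − e^(−t/τ₁)). Tank 2 (τ₁ ≠ τ₂): C₂ = C_in[1 − (τ₁ e^(−t/τ₁) − τ₂ e^(−t/τ₂))/(τ₁ − τ₂)].
At t = 31.14: e^(−t/τ₁) = 0.406444, e^(−t/τ₂) = 0.452053.
C₂ = 2.706·[1 − (34.5882·0.406444 − 39.2214·0.452053)/(-4.63320)] = 2.706·0.207463 = 0.561395 mol/L.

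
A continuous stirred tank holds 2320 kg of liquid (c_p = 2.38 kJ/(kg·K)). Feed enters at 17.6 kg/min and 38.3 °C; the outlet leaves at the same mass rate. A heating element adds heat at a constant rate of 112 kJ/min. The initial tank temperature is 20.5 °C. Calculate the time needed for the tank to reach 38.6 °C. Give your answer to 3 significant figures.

284 min

Energy balance: M c_p dT/dt = ṁ c_p (T_in − T) + 112.
τ = M/ṁ = 131.82 min; T_ss = T_in + Q̇/(ṁ c_p) = 40.974 °C.
T(t) = T_ss + (T₀ − T_ss) e^(−t/τ). Set T = 38.6:
e^(−t/τ) = (38.6 − 40.974)/(20.5 − 40.974) = 0.11594
t = −131.82 · ln(0.11594) = 284.02 min.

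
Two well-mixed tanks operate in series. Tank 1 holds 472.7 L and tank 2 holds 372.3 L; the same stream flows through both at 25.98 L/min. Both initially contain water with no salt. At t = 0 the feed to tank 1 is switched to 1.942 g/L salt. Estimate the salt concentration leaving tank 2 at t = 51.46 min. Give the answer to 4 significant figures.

Each tank obeys Vᵢ dCᵢ/dt = Q(Cᵢ₋₁ − Cᵢ), so τᵢ = Vᵢ/Q.
τ₁ = 472.7/25.98 = 18.1948 min; τ₂ = 372.3/25.98 = 14.3303 min.
Solving the cascade with C₁(0)=C₂(0)=0 gives C₂(t) = C_in[1 − (τ₁ e^(−t/τ₁) − τ₂ e^(−t/τ₂))/(τ₁ − τ₂)].
At t = 51.46: e^(−t/τ₁) = 0.0591141, e^(−t/τ₂) = 0.0275706.
C₂ = 1.942·[1 − (18.1948·0.0591141 − 14.3303·0.0275706)/(3.86451)] = 1.942·0.823918 = 1.60005 g/L.

1.600 g/L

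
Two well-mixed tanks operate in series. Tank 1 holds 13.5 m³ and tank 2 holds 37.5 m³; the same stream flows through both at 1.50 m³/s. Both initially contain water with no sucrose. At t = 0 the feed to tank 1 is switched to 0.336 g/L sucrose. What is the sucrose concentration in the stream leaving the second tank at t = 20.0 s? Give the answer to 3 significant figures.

0.121 g/L

Species balance on tank i: dCᵢ/dt = (Cᵢ₋₁ − Cᵢ)/τᵢ with τᵢ = Vᵢ/Q.
τ₁ = 13.5/1.50 = 9.0000 s; τ₂ = 37.5/1.50 = 25.000 s.
Solving the cascade with C₁(0)=C₂(0)=0 gives C₂(t) = C_in[1 − (τ₁ e^(−t/τ₁) − τ₂ e^(−t/τ₂))/(τ₁ − τ₂)].
At t = 20.0: e^(−t/τ₁) = 0.10837, e^(−t/τ₂) = 0.44933.
C₂ = 0.336·[1 − (9.0000·0.10837 − 25.000·0.44933)/(-16.000)] = 0.336·0.35888 = 0.12058 g/L.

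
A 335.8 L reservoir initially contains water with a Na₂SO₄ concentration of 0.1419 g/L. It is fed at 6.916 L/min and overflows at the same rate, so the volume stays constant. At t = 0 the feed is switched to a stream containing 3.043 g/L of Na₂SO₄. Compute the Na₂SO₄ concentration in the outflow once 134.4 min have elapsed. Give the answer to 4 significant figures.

2.861 g/L

Mass balance on the solute (V constant): V dC/dt = Q(C_in − C).
Time constant τ = V/Q = 335.8/6.916 = 48.5541 min.
Solution: C(t) = C_in + (C₀ − C_in) e^(−t/τ).
C(134.4) = 3.043 + (0.1419 − 3.043)·e^(−134.4/48.5541) = 3.043 + (-2.90110)·0.0627845 = 2.86086 g/L.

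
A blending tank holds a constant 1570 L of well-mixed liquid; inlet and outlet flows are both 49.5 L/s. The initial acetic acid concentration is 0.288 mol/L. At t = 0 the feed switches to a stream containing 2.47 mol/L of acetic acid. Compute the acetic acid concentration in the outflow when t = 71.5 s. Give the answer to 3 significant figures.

Species balance on the tank: V dC/dt = Q(C_in − C).
Rewrite as dC/dt + C/τ = C_in/τ, τ = V/Q = 31.717 s.
This is linear first-order; C(t) = C_in + (C₀ − C_in) e^(−t/τ).
C(71.5) = 2.47 + (0.288 − 2.47)·e^(−71.5/31.717) = 2.47 + (-2.1820)·0.10495 = 2.2410 mol/L.

2.24 mol/L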